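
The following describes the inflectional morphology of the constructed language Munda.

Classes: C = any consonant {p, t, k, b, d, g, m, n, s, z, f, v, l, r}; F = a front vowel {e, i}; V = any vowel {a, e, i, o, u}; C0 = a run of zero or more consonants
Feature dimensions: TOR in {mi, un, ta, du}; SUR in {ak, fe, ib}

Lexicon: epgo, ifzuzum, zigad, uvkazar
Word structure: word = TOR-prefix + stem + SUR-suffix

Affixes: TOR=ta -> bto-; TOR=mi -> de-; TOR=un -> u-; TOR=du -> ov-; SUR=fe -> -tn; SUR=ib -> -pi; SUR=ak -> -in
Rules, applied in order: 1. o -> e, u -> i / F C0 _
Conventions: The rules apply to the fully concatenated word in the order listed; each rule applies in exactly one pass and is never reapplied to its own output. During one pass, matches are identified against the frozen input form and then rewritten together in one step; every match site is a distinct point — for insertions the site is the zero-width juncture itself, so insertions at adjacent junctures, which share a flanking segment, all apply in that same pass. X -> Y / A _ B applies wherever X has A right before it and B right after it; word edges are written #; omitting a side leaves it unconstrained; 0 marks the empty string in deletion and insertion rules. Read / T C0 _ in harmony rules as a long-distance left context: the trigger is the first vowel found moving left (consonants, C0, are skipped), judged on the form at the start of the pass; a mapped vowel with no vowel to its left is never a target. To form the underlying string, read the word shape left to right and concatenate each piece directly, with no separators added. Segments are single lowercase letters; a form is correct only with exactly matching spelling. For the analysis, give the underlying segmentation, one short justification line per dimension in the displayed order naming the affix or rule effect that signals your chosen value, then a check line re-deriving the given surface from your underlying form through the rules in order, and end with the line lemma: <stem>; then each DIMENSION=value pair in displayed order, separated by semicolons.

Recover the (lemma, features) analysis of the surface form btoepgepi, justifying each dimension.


underlying: bto-epgo-pi
TOR=ta - signalled by the affix bto-
SUR=ib - signalled by the affix -pi
check: btoepgopi -> btoepgepi
lemma: epgo; TOR=ta; SUR=ib


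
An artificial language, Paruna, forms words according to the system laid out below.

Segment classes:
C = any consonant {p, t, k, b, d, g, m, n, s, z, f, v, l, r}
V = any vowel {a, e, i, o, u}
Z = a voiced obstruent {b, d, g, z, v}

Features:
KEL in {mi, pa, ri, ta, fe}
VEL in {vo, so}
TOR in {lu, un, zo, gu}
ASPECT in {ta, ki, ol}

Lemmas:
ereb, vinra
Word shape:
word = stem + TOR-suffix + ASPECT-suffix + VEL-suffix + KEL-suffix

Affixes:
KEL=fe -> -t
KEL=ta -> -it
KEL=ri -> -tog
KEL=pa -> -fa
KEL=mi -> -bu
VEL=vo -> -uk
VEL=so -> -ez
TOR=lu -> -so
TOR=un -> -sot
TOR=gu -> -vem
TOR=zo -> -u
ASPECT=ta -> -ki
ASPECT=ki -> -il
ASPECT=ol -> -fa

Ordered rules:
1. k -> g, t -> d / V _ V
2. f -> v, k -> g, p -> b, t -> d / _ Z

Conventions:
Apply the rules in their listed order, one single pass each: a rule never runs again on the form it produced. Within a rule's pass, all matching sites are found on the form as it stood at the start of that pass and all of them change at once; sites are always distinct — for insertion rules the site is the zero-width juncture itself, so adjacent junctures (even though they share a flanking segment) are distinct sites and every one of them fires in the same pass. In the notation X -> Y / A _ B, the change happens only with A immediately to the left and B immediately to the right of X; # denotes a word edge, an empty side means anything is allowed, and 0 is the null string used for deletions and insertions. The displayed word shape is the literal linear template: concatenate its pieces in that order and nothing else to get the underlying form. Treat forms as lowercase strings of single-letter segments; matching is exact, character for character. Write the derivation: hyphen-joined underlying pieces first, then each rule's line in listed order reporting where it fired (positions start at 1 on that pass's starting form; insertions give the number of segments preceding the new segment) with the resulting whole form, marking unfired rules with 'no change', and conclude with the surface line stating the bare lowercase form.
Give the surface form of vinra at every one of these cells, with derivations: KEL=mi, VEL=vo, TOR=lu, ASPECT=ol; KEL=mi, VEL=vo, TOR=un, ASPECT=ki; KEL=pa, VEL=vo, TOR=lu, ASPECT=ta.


cell KEL=mi, VEL=vo, TOR=lu, ASPECT=ol:
underlying: vinra-so-fa-uk-bu
1. k -> g, t -> d / V _ V: no change
2. f -> v, k -> g, p -> b, t -> d / _ Z: fires at position(s) 11: vinrasofaugbu
surface: vinrasofaugbu

cell KEL=mi, VEL=vo, TOR=un, ASPECT=ki:
underlying: vinra-sot-il-uk-bu
1. k -> g, t -> d / V _ V: fires at position(s) 8: vinrasodilukbu
2. f -> v, k -> g, p -> b, t -> d / _ Z: fires at position(s) 12: vinrasodilugbu
surface: vinrasodilugbu

cell KEL=pa, VEL=vo, TOR=lu, ASPECT=ta:
underlying: vinra-so-ki-uk-fa
1. k -> g, t -> d / V _ V: fires at position(s) 8: vinrasogiukfa
2. f -> v, k -> g, p -> b, t -> d / _ Z: no change
surface: vinrasogiukfa


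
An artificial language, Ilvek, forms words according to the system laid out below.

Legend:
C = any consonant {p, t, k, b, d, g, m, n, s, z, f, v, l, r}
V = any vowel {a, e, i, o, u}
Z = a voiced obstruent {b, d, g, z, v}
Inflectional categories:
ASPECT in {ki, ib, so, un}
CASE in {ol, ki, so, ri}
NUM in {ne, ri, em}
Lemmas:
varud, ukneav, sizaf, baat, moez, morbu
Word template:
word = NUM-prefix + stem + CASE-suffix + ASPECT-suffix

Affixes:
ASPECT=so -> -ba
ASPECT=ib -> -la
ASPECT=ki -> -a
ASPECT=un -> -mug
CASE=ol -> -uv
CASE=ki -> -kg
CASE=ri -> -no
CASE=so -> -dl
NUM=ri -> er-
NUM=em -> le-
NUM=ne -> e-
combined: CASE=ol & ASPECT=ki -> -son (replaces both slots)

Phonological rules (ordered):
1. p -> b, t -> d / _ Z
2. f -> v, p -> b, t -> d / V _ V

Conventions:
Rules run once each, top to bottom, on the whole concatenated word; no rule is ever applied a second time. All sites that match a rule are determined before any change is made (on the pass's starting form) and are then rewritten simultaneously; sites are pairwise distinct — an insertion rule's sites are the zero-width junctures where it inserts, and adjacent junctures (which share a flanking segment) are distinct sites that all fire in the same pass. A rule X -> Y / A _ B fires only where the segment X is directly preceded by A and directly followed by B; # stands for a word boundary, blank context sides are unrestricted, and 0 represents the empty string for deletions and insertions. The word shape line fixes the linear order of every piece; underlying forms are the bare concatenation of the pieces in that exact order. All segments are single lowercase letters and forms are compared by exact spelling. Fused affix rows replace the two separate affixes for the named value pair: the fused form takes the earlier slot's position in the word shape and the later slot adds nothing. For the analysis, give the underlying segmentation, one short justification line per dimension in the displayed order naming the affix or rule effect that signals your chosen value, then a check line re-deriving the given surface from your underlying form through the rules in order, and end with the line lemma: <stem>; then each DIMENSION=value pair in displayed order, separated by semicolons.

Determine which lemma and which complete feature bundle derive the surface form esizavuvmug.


underlying: e-sizaf-uv-mug
ASPECT=un - signalled by the affix -mug
CASE=ol - signalled by the affix -uv
NUM=ne - signalled by the affix e-
check: esizafuvmug -> esizafuvmug -> esizavuvmug
lemma: sizaf; ASPECT=un; CASE=ol; NUM=ne


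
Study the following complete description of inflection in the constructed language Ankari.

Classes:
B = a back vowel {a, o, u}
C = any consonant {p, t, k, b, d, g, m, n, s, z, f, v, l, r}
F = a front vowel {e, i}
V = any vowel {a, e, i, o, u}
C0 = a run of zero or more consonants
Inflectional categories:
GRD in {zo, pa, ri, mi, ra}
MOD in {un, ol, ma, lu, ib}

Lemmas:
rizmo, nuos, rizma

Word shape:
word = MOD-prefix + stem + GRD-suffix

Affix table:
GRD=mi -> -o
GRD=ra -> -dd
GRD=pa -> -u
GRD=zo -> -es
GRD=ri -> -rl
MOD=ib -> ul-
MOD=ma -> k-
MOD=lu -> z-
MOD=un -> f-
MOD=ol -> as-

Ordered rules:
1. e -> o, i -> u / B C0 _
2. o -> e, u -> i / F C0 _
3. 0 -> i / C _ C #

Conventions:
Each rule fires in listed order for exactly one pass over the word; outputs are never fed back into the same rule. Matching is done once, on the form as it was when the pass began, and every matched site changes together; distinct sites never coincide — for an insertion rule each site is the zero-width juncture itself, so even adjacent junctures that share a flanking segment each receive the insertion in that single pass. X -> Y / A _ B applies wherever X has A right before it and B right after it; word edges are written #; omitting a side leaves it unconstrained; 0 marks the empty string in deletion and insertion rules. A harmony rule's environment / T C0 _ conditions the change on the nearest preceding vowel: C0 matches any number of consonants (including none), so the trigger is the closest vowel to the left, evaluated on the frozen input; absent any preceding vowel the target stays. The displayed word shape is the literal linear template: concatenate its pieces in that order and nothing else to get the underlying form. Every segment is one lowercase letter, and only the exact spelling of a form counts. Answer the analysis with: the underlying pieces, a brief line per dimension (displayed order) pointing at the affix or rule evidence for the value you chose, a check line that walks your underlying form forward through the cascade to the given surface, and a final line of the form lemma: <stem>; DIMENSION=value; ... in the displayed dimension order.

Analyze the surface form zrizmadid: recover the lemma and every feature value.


underlying: z-rizma-dd
GRD=ra - signalled by the affix -dd
MOD=lu - signalled by the affix z-
check: zrizmadd -> zrizmadd -> zrizmadd -> zrizmadid
lemma: rizma; GRD=ra; MOD=lu


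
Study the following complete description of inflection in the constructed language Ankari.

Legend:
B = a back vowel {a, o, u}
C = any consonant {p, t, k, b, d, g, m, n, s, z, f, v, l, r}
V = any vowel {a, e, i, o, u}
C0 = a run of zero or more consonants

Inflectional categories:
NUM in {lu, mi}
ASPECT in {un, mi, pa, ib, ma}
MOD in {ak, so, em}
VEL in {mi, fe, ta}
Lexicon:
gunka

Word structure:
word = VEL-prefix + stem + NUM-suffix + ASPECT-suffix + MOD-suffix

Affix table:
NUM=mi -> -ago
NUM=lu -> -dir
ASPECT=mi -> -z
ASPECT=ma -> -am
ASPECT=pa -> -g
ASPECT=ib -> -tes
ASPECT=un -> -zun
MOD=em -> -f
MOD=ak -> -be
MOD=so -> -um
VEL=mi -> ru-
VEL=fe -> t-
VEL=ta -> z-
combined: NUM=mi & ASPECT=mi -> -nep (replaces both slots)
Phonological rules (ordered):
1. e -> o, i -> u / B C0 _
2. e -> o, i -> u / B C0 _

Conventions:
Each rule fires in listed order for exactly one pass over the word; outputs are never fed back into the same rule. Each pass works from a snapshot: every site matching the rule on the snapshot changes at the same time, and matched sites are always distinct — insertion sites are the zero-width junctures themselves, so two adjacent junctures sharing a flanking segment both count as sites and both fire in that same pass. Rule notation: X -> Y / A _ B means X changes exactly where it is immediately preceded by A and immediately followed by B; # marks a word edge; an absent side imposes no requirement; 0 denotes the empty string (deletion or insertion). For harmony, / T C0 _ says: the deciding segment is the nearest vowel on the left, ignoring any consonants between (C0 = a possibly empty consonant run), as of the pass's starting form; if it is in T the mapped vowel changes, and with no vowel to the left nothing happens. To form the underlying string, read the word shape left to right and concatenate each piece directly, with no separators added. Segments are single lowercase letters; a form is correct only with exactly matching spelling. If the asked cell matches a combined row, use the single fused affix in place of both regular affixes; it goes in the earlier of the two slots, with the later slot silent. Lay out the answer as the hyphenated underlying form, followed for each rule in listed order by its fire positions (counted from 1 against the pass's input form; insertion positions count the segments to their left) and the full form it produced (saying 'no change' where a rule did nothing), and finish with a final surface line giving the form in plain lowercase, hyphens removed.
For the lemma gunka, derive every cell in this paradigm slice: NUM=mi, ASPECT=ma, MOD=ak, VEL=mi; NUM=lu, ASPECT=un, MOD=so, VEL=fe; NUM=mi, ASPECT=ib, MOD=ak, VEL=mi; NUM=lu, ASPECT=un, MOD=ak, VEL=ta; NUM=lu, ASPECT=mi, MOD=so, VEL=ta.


cell NUM=mi, ASPECT=ma, MOD=ak, VEL=mi:
underlying: ru-gunka-ago-am-be
1. e -> o, i -> u / B C0 _: fires at position(s) 14: rugunkaagoambo
2. e -> o, i -> u / B C0 _: no change
surface: rugunkaagoambo

cell NUM=lu, ASPECT=un, MOD=so, VEL=fe:
underlying: t-gunka-dir-zun-um
1. e -> o, i -> u / B C0 _: fires at position(s) 8: tgunkadurzunum
2. e -> o, i -> u / B C0 _: no change
surface: tgunkadurzunum

cell NUM=mi, ASPECT=ib, MOD=ak, VEL=mi:
underlying: ru-gunka-ago-tes-be
1. e -> o, i -> u / B C0 _: fires at position(s) 12: rugunkaagotosbe
2. e -> o, i -> u / B C0 _: fires at position(s) 15: rugunkaagotosbo
surface: rugunkaagotosbo

cell NUM=lu, ASPECT=un, MOD=ak, VEL=ta:
underlying: z-gunka-dir-zun-be
1. e -> o, i -> u / B C0 _: fires at position(s) 8, 14: zgunkadurzunbo
2. e -> o, i -> u / B C0 _: no change
surface: zgunkadurzunbo

cell NUM=lu, ASPECT=mi, MOD=so, VEL=ta:
underlying: z-gunka-dir-z-um
1. e -> o, i -> u / B C0 _: fires at position(s) 8: zgunkadurzum
2. e -> o, i -> u / B C0 _: no change
surface: zgunkadurzum


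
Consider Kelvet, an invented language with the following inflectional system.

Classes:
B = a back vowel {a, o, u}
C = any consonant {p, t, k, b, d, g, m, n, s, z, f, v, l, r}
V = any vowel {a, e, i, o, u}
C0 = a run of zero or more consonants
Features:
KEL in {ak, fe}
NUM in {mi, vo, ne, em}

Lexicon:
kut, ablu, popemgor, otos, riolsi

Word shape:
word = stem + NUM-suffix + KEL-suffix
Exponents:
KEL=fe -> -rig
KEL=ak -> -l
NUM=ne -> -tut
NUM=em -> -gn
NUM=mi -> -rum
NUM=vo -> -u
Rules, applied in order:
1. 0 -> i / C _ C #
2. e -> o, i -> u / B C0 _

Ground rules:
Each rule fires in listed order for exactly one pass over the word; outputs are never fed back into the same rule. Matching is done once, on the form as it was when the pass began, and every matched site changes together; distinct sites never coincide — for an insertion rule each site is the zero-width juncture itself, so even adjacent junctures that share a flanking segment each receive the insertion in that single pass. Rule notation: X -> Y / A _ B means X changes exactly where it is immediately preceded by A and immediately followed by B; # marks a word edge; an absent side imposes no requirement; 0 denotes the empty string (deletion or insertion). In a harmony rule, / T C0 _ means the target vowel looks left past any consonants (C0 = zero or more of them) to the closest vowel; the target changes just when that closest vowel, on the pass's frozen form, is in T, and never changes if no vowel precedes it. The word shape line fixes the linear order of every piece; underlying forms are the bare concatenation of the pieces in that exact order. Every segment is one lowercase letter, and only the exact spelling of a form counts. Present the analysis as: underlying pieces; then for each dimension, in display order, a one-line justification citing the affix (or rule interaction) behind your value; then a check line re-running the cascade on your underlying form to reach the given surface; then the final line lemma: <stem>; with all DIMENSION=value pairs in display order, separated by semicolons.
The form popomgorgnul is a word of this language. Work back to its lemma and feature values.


underlying: popemgor-gn-l
KEL=ak - signalled by the affix -l
NUM=em - signalled by the affix -gn
check: popemgorgnl -> popemgorgnil -> popomgorgnul
lemma: popemgor; KEL=ak; NUM=em


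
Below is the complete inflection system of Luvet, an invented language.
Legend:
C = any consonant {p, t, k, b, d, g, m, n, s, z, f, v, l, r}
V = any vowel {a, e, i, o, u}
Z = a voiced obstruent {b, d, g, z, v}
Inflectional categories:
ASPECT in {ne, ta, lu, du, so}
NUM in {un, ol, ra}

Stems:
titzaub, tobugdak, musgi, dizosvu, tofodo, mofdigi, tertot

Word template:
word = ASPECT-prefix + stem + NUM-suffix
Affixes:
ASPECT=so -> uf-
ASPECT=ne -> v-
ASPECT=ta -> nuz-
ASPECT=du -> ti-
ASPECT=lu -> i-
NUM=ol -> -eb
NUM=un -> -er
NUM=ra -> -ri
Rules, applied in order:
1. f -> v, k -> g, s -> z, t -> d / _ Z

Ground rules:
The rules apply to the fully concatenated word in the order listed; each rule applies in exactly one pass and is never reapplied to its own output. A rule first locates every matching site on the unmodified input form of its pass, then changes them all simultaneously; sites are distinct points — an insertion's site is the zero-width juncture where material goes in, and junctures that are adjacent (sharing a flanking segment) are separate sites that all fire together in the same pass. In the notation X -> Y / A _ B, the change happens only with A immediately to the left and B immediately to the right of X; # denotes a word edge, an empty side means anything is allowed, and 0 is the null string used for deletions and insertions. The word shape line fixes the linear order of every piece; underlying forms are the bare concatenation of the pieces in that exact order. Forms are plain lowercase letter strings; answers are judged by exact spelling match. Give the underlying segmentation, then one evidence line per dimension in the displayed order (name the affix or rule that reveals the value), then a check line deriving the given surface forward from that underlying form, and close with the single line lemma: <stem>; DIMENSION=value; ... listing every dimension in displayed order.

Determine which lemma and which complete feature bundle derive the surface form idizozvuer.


underlying: i-dizosvu-er
ASPECT=lu - signalled by the affix i-
NUM=un - signalled by the affix -er
check: idizosvuer -> idizozvuer
lemma: dizosvu; ASPECT=lu; NUM=un


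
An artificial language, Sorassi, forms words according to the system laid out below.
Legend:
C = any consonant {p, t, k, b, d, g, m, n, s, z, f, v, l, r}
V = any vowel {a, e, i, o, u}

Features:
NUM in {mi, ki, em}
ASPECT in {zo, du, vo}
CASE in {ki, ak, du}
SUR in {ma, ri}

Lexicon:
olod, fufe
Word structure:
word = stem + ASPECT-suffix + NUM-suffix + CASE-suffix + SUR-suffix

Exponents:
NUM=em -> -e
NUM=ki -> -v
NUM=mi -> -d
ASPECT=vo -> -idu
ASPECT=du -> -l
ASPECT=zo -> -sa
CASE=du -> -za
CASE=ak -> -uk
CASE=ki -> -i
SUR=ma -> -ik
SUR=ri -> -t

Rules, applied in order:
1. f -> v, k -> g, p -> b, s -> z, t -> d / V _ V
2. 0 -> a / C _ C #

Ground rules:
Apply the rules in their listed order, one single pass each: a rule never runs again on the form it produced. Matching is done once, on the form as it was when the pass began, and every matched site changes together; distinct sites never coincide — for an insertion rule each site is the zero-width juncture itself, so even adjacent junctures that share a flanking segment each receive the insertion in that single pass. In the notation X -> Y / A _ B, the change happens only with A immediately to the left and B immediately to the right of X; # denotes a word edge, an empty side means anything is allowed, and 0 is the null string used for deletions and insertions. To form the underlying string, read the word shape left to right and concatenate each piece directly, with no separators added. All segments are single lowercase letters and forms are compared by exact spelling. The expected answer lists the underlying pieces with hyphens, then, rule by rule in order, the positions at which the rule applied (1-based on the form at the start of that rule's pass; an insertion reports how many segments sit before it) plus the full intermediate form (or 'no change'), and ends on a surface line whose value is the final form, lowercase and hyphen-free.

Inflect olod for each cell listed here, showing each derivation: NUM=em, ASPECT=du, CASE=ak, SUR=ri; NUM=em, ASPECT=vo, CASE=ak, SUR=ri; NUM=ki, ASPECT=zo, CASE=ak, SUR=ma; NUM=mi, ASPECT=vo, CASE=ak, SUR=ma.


cell NUM=em, ASPECT=du, CASE=ak, SUR=ri:
underlying: olod-l-e-uk-t
1. f -> v, k -> g, p -> b, s -> z, t -> d / V _ V: no change
2. 0 -> a / C _ C #: inserts after position(s) 8: olodleukat
surface: olodleukat

cell NUM=em, ASPECT=vo, CASE=ak, SUR=ri:
underlying: olod-idu-e-uk-t
1. f -> v, k -> g, p -> b, s -> z, t -> d / V _ V: no change
2. 0 -> a / C _ C #: inserts after position(s) 10: olodidueukat
surface: olodidueukat

cell NUM=ki, ASPECT=zo, CASE=ak, SUR=ma:
underlying: olod-sa-v-uk-ik
1. f -> v, k -> g, p -> b, s -> z, t -> d / V _ V: fires at position(s) 9: olodsavugik
2. 0 -> a / C _ C #: no change
surface: olodsavugik

cell NUM=mi, ASPECT=vo, CASE=ak, SUR=ma:
underlying: olod-idu-d-uk-ik
1. f -> v, k -> g, p -> b, s -> z, t -> d / V _ V: fires at position(s) 10: olodidudugik
2. 0 -> a / C _ C #: no change
surface: olodidudugik


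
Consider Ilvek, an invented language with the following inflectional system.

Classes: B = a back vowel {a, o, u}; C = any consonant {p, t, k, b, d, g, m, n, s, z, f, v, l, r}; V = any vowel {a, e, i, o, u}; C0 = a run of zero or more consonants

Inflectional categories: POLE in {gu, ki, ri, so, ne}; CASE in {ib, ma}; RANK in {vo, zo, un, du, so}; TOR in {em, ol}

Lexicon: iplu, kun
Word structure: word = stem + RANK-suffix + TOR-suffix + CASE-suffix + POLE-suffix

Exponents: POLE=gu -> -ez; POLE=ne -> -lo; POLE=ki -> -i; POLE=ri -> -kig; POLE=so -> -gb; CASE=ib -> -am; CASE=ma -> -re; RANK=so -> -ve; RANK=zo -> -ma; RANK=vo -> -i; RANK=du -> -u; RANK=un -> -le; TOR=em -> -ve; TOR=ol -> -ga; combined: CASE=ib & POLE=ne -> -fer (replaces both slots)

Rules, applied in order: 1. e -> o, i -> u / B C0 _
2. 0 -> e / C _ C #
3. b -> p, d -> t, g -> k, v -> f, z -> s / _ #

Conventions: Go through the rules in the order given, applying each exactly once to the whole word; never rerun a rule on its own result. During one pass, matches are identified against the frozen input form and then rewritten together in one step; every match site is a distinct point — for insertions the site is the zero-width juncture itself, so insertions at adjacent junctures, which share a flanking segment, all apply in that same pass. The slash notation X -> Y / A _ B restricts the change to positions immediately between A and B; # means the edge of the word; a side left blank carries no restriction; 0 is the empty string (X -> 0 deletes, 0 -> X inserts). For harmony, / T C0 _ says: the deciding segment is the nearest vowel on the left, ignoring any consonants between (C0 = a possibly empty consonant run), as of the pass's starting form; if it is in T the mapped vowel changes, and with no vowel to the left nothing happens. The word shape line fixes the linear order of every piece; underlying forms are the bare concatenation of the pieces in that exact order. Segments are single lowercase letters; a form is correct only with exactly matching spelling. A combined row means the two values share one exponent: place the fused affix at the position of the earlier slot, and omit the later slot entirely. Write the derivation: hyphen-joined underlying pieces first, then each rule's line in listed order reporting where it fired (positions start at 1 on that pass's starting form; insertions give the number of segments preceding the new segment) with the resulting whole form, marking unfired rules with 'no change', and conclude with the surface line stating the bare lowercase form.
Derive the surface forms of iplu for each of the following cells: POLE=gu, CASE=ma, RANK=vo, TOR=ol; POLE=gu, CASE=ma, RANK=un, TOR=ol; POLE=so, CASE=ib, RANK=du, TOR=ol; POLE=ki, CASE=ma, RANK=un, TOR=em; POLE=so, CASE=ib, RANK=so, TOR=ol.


cell POLE=gu, CASE=ma, RANK=vo, TOR=ol:
underlying: iplu-i-ga-re-ez
1. e -> o, i -> u / B C0 _: fires at position(s) 5, 9: ipluugaroez
2. 0 -> e / C _ C #: no change
3. b -> p, d -> t, g -> k, v -> f, z -> s / _ #: fires at position(s) 11: ipluugaroes
surface: ipluugaroes

cell POLE=gu, CASE=ma, RANK=un, TOR=ol:
underlying: iplu-le-ga-re-ez
1. e -> o, i -> u / B C0 _: fires at position(s) 6, 10: iplulogaroez
2. 0 -> e / C _ C #: no change
3. b -> p, d -> t, g -> k, v -> f, z -> s / _ #: fires at position(s) 12: iplulogaroes
surface: iplulogaroes

cell POLE=so, CASE=ib, RANK=du, TOR=ol:
underlying: iplu-u-ga-am-gb
1. e -> o, i -> u / B C0 _: no change
2. 0 -> e / C _ C #: inserts after position(s) 10: ipluugaamgeb
3. b -> p, d -> t, g -> k, v -> f, z -> s / _ #: fires at position(s) 12: ipluugaamgep
surface: ipluugaamgep

cell POLE=ki, CASE=ma, RANK=un, TOR=em:
underlying: iplu-le-ve-re-i
1. e -> o, i -> u / B C0 _: fires at position(s) 6: ipluloverei
2. 0 -> e / C _ C #: no change
3. b -> p, d -> t, g -> k, v -> f, z -> s / _ #: no change
surface: ipluloverei

cell POLE=so, CASE=ib, RANK=so, TOR=ol:
underlying: iplu-ve-ga-am-gb
1. e -> o, i -> u / B C0 _: fires at position(s) 6: ipluvogaamgb
2. 0 -> e / C _ C #: inserts after position(s) 11: ipluvogaamgeb
3. b -> p, d -> t, g -> k, v -> f, z -> s / _ #: fires at position(s) 13: ipluvogaamgep
surface: ipluvogaamgep


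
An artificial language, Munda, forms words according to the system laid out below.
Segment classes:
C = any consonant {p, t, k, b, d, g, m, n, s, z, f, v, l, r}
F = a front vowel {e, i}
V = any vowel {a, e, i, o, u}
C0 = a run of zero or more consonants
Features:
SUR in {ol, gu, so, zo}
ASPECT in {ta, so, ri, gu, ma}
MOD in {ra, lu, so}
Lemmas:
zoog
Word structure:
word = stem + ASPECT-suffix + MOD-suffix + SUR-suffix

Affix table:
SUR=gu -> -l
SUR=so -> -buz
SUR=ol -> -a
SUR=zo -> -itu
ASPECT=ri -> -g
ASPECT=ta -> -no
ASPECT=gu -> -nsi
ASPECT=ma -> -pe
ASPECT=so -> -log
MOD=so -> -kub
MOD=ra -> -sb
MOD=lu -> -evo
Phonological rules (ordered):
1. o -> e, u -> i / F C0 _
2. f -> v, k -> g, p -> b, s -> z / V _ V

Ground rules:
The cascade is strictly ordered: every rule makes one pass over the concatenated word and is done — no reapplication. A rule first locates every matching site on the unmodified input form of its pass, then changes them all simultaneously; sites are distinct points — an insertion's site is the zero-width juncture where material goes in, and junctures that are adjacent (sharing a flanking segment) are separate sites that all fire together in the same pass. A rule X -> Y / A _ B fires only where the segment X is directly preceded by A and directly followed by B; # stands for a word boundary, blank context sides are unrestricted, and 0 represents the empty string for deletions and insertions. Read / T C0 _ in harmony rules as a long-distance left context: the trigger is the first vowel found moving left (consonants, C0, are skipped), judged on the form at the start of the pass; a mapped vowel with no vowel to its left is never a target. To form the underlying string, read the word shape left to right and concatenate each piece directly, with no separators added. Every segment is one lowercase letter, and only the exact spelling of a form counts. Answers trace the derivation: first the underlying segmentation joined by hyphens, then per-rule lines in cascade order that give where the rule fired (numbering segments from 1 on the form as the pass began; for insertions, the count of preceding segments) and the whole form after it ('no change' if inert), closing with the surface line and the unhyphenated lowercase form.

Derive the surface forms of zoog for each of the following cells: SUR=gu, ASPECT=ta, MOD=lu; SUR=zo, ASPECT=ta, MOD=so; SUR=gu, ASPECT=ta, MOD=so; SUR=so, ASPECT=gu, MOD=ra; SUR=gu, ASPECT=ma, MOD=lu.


cell SUR=gu, ASPECT=ta, MOD=lu:
underlying: zoog-no-evo-l
1. o -> e, u -> i / F C0 _: fires at position(s) 9: zoognoevel
2. f -> v, k -> g, p -> b, s -> z / V _ V: no change
surface: zoognoevel

cell SUR=zo, ASPECT=ta, MOD=so:
underlying: zoog-no-kub-itu
1. o -> e, u -> i / F C0 _: fires at position(s) 12: zoognokubiti
2. f -> v, k -> g, p -> b, s -> z / V _ V: fires at position(s) 7: zoognogubiti
surface: zoognogubiti

cell SUR=gu, ASPECT=ta, MOD=so:
underlying: zoog-no-kub-l
1. o -> e, u -> i / F C0 _: no change
2. f -> v, k -> g, p -> b, s -> z / V _ V: fires at position(s) 7: zoognogubl
surface: zoognogubl

cell SUR=so, ASPECT=gu, MOD=ra:
underlying: zoog-nsi-sb-buz
1. o -> e, u -> i / F C0 _: fires at position(s) 11: zoognsisbbiz
2. f -> v, k -> g, p -> b, s -> z / V _ V: no change
surface: zoognsisbbiz

cell SUR=gu, ASPECT=ma, MOD=lu:
underlying: zoog-pe-evo-l
1. o -> e, u -> i / F C0 _: fires at position(s) 9: zoogpeevel
2. f -> v, k -> g, p -> b, s -> z / V _ V: no change
surface: zoogpeevel


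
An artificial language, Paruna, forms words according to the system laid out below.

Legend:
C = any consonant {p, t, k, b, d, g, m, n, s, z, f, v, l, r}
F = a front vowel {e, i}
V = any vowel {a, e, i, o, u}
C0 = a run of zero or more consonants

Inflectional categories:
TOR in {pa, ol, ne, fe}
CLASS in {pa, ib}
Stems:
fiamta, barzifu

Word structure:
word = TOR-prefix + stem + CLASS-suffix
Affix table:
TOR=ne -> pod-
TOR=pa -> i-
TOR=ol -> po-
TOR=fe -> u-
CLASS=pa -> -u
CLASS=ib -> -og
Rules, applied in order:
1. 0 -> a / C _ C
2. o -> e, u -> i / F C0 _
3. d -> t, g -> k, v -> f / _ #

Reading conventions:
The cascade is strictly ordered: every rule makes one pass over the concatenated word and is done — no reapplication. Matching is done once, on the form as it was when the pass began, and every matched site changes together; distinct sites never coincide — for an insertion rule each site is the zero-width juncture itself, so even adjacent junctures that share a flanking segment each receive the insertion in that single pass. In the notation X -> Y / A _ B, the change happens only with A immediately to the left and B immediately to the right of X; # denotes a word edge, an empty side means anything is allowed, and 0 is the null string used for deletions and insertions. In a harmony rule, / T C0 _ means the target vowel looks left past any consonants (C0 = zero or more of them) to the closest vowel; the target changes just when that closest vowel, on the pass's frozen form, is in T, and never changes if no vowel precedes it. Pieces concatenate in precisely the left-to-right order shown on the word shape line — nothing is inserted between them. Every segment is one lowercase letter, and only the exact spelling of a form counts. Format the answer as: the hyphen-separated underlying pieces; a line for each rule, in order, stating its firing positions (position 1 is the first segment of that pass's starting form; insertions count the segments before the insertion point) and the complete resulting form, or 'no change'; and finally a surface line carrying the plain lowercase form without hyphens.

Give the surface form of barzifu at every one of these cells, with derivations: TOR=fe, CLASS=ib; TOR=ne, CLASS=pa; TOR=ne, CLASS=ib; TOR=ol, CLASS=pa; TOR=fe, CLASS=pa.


cell TOR=fe, CLASS=ib:
underlying: u-barzifu-og
1. 0 -> a / C _ C: inserts after position(s) 4: ubarazifuog
2. o -> e, u -> i / F C0 _: fires at position(s) 9: ubarazifiog
3. d -> t, g -> k, v -> f / _ #: fires at position(s) 11: ubarazifiok
surface: ubarazifiok

cell TOR=ne, CLASS=pa:
underlying: pod-barzifu-u
1. 0 -> a / C _ C: inserts after position(s) 3, 6: podabarazifuu
2. o -> e, u -> i / F C0 _: fires at position(s) 12: podabarazifiu
3. d -> t, g -> k, v -> f / _ #: no change
surface: podabarazifiu

cell TOR=ne, CLASS=ib:
underlying: pod-barzifu-og
1. 0 -> a / C _ C: inserts after position(s) 3, 6: podabarazifuog
2. o -> e, u -> i / F C0 _: fires at position(s) 12: podabarazifiog
3. d -> t, g -> k, v -> f / _ #: fires at position(s) 14: podabarazifiok
surface: podabarazifiok

cell TOR=ol, CLASS=pa:
underlying: po-barzifu-u
1. 0 -> a / C _ C: inserts after position(s) 5: pobarazifuu
2. o -> e, u -> i / F C0 _: fires at position(s) 10: pobarazifiu
3. d -> t, g -> k, v -> f / _ #: no change
surface: pobarazifiu

cell TOR=fe, CLASS=pa:
underlying: u-barzifu-u
1. 0 -> a / C _ C: inserts after position(s) 4: ubarazifuu
2. o -> e, u -> i / F C0 _: fires at position(s) 9: ubarazifiu
3. d -> t, g -> k, v -> f / _ #: no change
surface: ubarazifiu


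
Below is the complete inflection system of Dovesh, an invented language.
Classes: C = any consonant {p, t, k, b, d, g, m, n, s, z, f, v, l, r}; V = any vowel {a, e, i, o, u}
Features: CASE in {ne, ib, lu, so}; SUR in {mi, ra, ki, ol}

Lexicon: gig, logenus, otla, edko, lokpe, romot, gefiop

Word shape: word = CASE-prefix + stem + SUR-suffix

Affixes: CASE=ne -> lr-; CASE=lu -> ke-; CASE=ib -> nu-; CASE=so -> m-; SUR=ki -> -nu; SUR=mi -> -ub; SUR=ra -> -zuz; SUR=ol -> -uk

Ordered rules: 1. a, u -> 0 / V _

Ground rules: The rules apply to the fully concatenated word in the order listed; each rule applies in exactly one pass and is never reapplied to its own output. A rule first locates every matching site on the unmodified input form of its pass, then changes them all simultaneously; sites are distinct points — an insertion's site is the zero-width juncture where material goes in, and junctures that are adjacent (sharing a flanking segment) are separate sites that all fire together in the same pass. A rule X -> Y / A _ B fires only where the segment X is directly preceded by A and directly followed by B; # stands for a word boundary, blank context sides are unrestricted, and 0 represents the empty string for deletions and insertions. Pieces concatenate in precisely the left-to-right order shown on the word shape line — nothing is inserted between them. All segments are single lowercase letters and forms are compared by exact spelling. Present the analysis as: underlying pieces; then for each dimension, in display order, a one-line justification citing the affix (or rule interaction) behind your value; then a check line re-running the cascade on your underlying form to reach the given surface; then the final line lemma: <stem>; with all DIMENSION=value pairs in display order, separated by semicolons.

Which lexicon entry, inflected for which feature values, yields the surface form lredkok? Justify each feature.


underlying: lr-edko-uk
CASE=ne - signalled by the affix lr-
SUR=ol - signalled by the affix -uk
check: lredkouk -> lredkok
lemma: edko; CASE=ne; SUR=ol


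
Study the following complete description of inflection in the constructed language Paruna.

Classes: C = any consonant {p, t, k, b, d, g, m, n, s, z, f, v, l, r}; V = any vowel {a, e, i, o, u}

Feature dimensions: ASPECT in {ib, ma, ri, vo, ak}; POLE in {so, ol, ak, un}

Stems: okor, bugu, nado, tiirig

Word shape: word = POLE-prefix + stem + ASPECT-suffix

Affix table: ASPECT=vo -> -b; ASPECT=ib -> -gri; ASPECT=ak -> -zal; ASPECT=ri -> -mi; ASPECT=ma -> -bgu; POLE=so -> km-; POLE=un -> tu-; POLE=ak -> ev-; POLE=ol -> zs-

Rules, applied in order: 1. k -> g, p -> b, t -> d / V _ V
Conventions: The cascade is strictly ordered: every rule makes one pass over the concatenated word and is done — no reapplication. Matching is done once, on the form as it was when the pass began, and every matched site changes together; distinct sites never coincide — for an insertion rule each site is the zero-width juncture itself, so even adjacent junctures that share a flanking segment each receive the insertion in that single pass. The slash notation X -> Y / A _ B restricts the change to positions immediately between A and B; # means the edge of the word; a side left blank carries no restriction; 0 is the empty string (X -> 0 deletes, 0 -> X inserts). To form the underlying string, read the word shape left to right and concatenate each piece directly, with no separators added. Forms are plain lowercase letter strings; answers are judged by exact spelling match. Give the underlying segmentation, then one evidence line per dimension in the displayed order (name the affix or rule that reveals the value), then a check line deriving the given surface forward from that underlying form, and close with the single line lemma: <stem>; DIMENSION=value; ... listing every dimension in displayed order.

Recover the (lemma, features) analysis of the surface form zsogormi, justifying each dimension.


underlying: zs-okor-mi
ASPECT=ri - signalled by the affix -mi
POLE=ol - signalled by the affix zs-
check: zsokormi -> zsogormi
lemma: okor; ASPECT=ri; POLE=ol


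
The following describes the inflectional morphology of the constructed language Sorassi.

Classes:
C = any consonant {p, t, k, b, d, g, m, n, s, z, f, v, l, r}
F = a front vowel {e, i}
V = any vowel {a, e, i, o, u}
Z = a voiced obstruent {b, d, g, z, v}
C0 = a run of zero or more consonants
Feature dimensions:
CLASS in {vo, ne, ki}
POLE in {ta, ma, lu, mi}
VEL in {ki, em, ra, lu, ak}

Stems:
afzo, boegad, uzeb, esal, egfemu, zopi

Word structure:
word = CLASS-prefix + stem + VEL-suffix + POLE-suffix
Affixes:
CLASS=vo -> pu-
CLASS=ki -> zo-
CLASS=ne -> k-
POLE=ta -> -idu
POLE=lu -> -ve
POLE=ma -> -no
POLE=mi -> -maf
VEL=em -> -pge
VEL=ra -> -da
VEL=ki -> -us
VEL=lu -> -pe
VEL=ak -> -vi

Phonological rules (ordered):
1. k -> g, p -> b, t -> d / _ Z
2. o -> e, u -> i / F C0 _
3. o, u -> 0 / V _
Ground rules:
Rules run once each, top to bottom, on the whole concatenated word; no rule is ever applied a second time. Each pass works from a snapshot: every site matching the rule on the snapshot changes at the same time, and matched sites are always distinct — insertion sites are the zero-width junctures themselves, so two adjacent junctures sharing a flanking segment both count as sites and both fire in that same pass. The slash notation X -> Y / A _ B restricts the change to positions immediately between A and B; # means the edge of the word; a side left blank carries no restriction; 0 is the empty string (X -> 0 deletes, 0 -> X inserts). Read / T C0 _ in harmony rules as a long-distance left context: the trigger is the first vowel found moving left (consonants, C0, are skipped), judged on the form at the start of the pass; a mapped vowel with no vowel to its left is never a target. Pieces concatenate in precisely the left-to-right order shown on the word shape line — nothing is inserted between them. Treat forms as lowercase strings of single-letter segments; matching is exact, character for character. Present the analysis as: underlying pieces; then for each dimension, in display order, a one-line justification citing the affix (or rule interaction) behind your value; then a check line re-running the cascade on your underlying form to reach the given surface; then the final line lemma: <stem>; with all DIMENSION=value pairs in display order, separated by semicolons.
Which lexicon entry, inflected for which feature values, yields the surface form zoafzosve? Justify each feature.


underlying: zo-afzo-us-ve
CLASS=ki - signalled by the affix zo-
POLE=lu - signalled by the affix -ve
VEL=ki - signalled by the affix -us
check: zoafzousve -> zoafzousve -> zoafzousve -> zoafzosve
lemma: afzo; CLASS=ki; POLE=lu; VEL=ki


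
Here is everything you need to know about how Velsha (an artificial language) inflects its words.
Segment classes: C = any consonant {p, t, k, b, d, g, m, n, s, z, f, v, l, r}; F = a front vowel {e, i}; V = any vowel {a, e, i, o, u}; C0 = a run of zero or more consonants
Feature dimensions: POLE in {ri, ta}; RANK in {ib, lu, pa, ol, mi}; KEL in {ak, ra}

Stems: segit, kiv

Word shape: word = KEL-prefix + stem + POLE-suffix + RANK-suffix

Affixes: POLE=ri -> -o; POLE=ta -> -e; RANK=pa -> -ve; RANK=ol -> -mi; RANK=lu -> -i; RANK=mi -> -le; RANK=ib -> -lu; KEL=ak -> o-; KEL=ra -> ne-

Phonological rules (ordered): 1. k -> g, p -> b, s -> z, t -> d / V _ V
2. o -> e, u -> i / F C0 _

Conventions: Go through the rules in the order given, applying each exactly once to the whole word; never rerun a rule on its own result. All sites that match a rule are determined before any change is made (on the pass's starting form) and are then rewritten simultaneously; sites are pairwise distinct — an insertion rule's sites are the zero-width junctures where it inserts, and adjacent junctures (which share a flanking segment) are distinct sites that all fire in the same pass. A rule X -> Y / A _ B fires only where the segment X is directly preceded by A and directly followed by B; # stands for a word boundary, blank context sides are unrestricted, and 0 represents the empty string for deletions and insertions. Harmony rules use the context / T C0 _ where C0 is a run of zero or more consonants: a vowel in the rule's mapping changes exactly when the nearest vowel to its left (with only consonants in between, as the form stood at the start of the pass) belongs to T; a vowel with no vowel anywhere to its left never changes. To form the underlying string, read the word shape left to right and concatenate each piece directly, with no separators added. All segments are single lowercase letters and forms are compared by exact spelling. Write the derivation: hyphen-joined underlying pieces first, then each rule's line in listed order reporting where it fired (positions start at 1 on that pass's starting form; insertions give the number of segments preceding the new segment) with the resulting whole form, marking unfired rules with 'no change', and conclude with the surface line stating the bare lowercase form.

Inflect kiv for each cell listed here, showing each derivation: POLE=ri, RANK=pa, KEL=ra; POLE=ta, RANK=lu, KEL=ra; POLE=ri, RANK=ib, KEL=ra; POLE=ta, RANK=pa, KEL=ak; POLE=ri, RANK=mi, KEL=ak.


cell POLE=ri, RANK=pa, KEL=ra:
underlying: ne-kiv-o-ve
1. k -> g, p -> b, s -> z, t -> d / V _ V: fires at position(s) 3: negivove
2. o -> e, u -> i / F C0 _: fires at position(s) 6: negiveve
surface: negiveve

cell POLE=ta, RANK=lu, KEL=ra:
underlying: ne-kiv-e-i
1. k -> g, p -> b, s -> z, t -> d / V _ V: fires at position(s) 3: negivei
2. o -> e, u -> i / F C0 _: no change
surface: negivei

cell POLE=ri, RANK=ib, KEL=ra:
underlying: ne-kiv-o-lu
1. k -> g, p -> b, s -> z, t -> d / V _ V: fires at position(s) 3: negivolu
2. o -> e, u -> i / F C0 _: fires at position(s) 6: negivelu
surface: negivelu

cell POLE=ta, RANK=pa, KEL=ak:
underlying: o-kiv-e-ve
1. k -> g, p -> b, s -> z, t -> d / V _ V: fires at position(s) 2: ogiveve
2. o -> e, u -> i / F C0 _: no change
surface: ogiveve

cell POLE=ri, RANK=mi, KEL=ak:
underlying: o-kiv-o-le
1. k -> g, p -> b, s -> z, t -> d / V _ V: fires at position(s) 2: ogivole
2. o -> e, u -> i / F C0 _: fires at position(s) 5: ogivele
surface: ogivele
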